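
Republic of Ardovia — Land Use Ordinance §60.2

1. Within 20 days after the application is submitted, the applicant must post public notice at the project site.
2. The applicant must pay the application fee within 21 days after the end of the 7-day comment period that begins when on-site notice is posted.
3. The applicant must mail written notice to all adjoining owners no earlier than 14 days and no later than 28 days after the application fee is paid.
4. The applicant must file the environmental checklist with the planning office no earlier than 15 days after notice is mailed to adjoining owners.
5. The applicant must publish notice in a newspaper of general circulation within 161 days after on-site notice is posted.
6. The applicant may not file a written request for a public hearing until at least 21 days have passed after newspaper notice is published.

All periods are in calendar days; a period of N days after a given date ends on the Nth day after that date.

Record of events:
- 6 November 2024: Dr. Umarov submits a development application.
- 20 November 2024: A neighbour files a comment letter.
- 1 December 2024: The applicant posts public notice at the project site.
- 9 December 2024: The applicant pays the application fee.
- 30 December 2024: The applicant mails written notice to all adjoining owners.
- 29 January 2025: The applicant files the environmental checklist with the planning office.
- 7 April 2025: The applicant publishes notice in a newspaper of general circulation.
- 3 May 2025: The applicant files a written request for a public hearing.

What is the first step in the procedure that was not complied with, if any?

Step 1: 20 days after 6 November 2024 (when the application is submitted) is 26 November 2024; done 1 December 2024 — 5 days late.

Step 1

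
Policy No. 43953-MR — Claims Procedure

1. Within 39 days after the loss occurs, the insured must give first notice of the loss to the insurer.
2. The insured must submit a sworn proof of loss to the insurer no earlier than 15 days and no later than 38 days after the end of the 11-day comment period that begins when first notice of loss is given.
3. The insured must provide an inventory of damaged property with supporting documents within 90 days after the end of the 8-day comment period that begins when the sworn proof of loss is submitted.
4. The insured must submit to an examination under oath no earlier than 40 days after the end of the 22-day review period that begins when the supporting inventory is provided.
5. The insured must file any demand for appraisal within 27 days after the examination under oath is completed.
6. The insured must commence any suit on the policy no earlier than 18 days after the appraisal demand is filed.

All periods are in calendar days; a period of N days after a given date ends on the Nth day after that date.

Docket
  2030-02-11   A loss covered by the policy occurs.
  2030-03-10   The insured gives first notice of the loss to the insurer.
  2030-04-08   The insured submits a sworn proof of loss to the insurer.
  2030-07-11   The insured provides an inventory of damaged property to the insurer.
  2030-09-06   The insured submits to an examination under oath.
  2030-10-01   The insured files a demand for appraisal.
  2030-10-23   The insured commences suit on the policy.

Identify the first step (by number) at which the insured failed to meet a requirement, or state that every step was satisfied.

Step 1: 39 days after 2030-02-11 (when the loss occurs) is 2030-03-22; completed 2030-03-10, before the deadline.
Step 2: the window is 15–38 days after 2030-03-21 (end of the 11-day comment period, which began when first notice of loss is given on 2030-03-10), so 2030-04-05 through 2030-04-28; 2030-04-08 falls inside that range.
Step 3: 90 days after 2030-04-16 (end of the 8-day comment period, which began when the sworn proof of loss is submitted on 2030-04-08) is 2030-07-15; completed 2030-07-11, before the deadline.
Step 4: the earliest permitted date is 40 days after 2030-08-02 (end of the 22-day review period, which began when the supporting inventory is provided on 2030-07-11), i.e. 2030-09-11; 2030-09-06 is 5 days before the earliest permitted date.

Step 4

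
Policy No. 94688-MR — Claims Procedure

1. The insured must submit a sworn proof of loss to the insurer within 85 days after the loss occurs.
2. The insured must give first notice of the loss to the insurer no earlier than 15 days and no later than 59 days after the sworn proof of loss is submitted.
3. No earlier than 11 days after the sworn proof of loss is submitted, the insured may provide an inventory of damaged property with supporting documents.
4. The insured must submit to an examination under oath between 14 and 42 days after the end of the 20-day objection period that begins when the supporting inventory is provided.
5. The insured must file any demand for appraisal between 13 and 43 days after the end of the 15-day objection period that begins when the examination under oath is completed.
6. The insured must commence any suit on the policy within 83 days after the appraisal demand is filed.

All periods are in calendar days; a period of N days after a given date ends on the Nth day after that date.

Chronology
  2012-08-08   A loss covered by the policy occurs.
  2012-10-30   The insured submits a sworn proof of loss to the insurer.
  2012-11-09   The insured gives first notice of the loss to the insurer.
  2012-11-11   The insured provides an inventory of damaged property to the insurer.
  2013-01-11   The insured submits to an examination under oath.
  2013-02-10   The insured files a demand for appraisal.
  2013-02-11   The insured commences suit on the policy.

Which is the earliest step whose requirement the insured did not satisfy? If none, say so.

Step 2

(1) due by 2012-08-08 + 85 days = 2012-11-01; done 2012-10-30 — timely.
(2) the permitted window runs from 2012-10-30 + 15 = 2012-11-14 to 2012-10-30 + 59 = 2012-12-28; done 2012-11-09 — 5 days before the window opened.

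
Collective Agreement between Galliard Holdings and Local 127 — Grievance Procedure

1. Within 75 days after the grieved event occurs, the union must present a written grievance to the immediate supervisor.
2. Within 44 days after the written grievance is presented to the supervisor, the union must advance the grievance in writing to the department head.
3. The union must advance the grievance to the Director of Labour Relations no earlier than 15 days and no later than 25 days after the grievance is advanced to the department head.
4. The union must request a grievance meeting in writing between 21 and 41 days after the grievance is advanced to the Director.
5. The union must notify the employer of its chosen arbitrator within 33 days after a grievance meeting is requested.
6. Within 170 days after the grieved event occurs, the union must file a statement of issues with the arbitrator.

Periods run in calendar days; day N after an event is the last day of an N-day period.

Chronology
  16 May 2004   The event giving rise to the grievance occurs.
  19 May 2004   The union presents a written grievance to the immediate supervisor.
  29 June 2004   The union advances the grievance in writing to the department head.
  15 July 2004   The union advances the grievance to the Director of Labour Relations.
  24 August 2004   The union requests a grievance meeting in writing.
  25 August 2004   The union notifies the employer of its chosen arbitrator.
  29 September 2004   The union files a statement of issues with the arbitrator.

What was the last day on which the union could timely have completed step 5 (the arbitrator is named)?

Step 5 runs from 24 August 2004, when a grievance meeting is requested. 33 days after 24 August 2004 is 26 September 2004.

26 September 2004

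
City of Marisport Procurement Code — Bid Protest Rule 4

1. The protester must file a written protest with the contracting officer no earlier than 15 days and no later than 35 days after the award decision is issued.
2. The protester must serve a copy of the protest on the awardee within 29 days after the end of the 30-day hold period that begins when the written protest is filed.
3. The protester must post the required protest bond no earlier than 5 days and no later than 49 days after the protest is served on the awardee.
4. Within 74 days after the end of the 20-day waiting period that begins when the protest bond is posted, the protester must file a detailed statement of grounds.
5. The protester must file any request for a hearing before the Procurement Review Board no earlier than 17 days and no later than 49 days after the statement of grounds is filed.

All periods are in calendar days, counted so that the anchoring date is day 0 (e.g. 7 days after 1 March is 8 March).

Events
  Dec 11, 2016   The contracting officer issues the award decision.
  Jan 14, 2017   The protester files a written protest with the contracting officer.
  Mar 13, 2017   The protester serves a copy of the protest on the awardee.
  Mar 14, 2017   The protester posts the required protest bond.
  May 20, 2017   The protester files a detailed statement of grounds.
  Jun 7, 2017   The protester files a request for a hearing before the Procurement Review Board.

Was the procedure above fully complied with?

No

Step 1: the window is 15–35 days after Dec 11, 2016 (when the award decision is issued), so Dec 26, 2016 through Jan 15, 2017; done Jan 14, 2017 — within the window.
Step 2: 29 days after Feb 13, 2017 (end of the 30-day hold period, which began when the written protest is filed on Jan 14, 2017) is Mar 14, 2017; completed Mar 13, 2017, before the deadline.
Step 3: the window is 5–49 days after Mar 13, 2017 (when the protest is served on the awardee), so Mar 18, 2017 through May 1, 2017; Mar 14, 2017 is 4 days too early.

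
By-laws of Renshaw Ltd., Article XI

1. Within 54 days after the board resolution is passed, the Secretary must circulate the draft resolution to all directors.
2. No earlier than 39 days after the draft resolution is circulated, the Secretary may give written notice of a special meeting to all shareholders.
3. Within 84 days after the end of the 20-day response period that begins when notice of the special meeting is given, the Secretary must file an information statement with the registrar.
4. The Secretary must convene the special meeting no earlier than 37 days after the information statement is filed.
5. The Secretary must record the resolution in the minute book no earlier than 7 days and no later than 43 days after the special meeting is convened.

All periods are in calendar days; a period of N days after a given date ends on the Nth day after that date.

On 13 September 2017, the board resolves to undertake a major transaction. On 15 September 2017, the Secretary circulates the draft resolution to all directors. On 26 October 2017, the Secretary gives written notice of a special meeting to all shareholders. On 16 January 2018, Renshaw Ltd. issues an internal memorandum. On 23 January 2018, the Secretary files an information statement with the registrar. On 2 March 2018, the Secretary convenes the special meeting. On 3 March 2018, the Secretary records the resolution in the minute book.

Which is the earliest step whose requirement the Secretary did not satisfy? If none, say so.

Step 5

Step 1 — counting 54 days from 13 September 2017 (when the board resolution is passed) gives a deadline of 6 November 2017; 15 September 2017 is within that limit.
Step 2 — must wait 39 days from 15 September 2017 (when the draft resolution is circulated), so not before 24 October 2017; done 26 October 2017, after the minimum wait.
Step 3 — counting 84 days from 15 November 2017 (end of the 20-day response period, which began when notice of the special meeting is given on 26 October 2017) gives a deadline of 7 February 2018; completed 23 January 2018, before the deadline.
Step 4 — must wait 37 days from 23 January 2018 (when the information statement is filed), so not before 1 March 2018; 2 March 2018 is on or after that date.
Step 5 — 7 and 43 days from 2 March 2018 (when the special meeting is convened) are 9 March 2018 and 14 April 2018 respectively; done 3 March 2018 — 6 days before the window opened.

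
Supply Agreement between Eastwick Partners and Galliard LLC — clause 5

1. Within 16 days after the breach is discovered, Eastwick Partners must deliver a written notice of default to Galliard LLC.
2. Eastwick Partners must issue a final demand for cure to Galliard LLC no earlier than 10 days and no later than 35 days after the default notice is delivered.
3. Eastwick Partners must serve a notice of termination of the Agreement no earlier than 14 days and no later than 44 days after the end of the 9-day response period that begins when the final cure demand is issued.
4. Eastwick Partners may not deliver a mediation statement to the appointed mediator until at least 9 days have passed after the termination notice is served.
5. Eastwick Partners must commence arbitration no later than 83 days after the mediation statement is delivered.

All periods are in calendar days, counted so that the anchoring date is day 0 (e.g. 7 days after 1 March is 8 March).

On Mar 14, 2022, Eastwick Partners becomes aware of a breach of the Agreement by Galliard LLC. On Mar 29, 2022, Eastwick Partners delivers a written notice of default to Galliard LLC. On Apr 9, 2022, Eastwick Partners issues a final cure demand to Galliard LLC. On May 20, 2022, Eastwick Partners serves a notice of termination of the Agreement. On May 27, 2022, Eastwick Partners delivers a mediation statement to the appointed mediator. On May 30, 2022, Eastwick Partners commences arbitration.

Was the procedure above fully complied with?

(1) due by Mar 14, 2022 + 16 days = Mar 30, 2022; done Mar 29, 2022 — timely.
(2) the permitted window runs from Mar 29, 2022 + 10 = Apr 8, 2022 to Mar 29, 2022 + 35 = May 3, 2022; done Apr 9, 2022, which is between those dates.
(3) the permitted window runs from Apr 18, 2022 + 14 = May 2, 2022 to Apr 18, 2022 + 44 = Jun 1, 2022; done May 20, 2022 — within the window.
(4) permitted from May 20, 2022 + 9 days = May 29, 2022 onward; acted on May 27, 2022, 2 days prematurely.
The analysis stops there.

No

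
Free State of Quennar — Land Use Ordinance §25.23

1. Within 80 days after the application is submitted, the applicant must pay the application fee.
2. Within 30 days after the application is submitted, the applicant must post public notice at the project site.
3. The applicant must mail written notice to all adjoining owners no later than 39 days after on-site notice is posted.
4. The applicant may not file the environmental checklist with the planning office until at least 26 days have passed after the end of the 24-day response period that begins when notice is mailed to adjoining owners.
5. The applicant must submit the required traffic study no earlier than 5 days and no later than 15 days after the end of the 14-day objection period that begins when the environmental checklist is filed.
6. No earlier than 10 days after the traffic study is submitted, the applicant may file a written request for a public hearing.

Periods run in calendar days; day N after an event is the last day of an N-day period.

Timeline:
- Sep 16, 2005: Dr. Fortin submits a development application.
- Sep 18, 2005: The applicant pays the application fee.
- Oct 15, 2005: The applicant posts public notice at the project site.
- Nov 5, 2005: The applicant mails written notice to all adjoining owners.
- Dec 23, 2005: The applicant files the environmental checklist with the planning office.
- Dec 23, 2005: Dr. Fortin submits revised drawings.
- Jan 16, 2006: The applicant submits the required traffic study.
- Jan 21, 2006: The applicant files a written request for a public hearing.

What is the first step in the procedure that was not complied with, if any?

Step 4

(1) due by Sep 16, 2005 + 80 days = Dec 5, 2005; completed Sep 18, 2005, before the deadline.
(2) due by Sep 16, 2005 + 30 days = Oct 16, 2005; completed Oct 15, 2005, before the deadline.
(3) due by Oct 15, 2005 + 39 days = Nov 23, 2005; done Nov 5, 2005 — timely.
(4) permitted from Nov 29, 2005 + 26 days = Dec 25, 2005 onward; acted on Dec 23, 2005, 2 days prematurely.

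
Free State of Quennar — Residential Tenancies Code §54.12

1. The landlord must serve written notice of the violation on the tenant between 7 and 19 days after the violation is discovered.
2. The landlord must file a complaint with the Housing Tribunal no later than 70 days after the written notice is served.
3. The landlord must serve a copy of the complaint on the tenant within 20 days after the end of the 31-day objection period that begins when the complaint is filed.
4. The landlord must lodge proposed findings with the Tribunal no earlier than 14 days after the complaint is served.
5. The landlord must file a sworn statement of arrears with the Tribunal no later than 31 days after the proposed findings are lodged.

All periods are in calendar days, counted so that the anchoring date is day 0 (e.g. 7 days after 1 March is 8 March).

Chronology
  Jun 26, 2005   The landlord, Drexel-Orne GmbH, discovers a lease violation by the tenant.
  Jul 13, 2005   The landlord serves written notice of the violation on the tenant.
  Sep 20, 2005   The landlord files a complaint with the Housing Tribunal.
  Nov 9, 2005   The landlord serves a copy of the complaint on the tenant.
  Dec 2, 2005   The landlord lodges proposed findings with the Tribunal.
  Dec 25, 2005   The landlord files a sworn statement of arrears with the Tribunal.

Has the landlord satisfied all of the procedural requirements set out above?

Yes

Step 1: the window is 7–19 days after Jun 26, 2005 (when the violation is discovered), so Jul 3, 2005 through Jul 15, 2005; done Jul 13, 2005, which is between those dates.
Step 2: 70 days after Jul 13, 2005 (when the written notice is served) is Sep 21, 2005; Sep 20, 2005 is within that limit.
Step 3: 20 days after Oct 21, 2005 (end of the 31-day objection period, which began when the complaint is filed on Sep 20, 2005) is Nov 10, 2005; completed Nov 9, 2005, before the deadline.
Step 4: the earliest permitted date is 14 days after Nov 9, 2005 (when the complaint is served), i.e. Nov 23, 2005; done Dec 2, 2005 — permitted.
Step 5: 31 days after Dec 2, 2005 (when the proposed findings are lodged) is Jan 2, 2006; completed Dec 25, 2005, before the deadline.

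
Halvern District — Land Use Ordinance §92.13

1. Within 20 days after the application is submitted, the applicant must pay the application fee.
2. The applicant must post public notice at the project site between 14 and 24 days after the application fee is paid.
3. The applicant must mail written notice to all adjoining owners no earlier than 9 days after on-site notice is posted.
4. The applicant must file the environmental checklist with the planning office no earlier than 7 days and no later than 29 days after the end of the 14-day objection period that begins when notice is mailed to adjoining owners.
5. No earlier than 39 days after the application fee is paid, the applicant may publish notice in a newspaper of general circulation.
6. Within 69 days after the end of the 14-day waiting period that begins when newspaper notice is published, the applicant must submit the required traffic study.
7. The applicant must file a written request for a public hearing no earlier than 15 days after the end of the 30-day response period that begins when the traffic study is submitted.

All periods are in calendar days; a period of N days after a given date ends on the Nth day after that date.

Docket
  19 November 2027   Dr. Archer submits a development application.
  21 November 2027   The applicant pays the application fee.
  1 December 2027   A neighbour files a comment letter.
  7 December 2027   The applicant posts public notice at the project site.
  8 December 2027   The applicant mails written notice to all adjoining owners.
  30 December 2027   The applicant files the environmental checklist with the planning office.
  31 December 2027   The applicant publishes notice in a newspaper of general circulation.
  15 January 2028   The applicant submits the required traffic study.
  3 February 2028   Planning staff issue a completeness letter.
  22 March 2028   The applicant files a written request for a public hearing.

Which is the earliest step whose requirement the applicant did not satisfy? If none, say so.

Step 3

Step 1 — counting 20 days from 19 November 2027 (when the application is submitted) gives a deadline of 9 December 2027; completed 21 November 2027, before the deadline.
Step 2 — 14 and 24 days from 21 November 2027 (when the application fee is paid) are 5 December 2027 and 15 December 2027 respectively; 7 December 2027 falls inside that range.
Step 3 — must wait 9 days from 7 December 2027 (when on-site notice is posted), so not before 16 December 2027; 8 December 2027 is 8 days before the earliest permitted date.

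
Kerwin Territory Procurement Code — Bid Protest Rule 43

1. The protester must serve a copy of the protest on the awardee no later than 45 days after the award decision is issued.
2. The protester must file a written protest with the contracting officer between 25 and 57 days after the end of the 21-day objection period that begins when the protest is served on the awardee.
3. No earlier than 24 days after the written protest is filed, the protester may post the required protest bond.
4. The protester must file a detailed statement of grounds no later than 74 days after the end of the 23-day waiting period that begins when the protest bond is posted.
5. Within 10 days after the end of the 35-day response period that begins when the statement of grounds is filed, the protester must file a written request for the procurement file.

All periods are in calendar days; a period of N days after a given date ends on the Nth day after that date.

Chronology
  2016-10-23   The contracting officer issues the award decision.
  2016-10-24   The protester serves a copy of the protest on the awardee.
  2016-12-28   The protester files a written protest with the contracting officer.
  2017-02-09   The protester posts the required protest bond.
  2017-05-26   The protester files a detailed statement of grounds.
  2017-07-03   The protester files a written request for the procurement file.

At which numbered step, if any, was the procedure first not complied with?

Step 4

Step 1: 45 days after 2016-10-23 (when the award decision is issued) is 2016-12-07; done 2016-10-24 — timely.
Step 2: the window is 25–57 days after 2016-11-14 (end of the 21-day objection period, which began when the protest is served on the awardee on 2016-10-24), so 2016-12-09 through 2017-01-10; done 2016-12-28, which is between those dates.
Step 3: the earliest permitted date is 24 days after 2016-12-28 (when the written protest is filed), i.e. 2017-01-21; 2017-02-09 is on or after that date.
Step 4: 74 days after 2017-03-04 (end of the 23-day waiting period, which began when the protest bond is posted on 2017-02-09) is 2017-05-17; done 2017-05-26 — 9 days late.
Later steps need not be reached.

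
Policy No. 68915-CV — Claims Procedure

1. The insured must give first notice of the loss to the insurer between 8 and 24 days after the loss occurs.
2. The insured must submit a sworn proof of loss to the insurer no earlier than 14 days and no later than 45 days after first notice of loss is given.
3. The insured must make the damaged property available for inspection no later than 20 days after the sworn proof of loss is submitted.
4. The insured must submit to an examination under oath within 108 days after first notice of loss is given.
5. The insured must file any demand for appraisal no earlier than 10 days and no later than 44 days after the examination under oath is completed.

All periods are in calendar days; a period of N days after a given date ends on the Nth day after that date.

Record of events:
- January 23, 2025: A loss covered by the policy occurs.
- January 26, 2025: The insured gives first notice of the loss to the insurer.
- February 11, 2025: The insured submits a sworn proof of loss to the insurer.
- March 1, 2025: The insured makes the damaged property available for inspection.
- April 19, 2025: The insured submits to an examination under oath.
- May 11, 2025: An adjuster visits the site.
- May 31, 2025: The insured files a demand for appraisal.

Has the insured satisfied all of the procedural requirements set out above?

No

Step 1 — 8 and 24 days from January 23, 2025 (when the loss occurs) are January 31, 2025 and February 16, 2025 respectively; January 26, 2025 is 5 days too early.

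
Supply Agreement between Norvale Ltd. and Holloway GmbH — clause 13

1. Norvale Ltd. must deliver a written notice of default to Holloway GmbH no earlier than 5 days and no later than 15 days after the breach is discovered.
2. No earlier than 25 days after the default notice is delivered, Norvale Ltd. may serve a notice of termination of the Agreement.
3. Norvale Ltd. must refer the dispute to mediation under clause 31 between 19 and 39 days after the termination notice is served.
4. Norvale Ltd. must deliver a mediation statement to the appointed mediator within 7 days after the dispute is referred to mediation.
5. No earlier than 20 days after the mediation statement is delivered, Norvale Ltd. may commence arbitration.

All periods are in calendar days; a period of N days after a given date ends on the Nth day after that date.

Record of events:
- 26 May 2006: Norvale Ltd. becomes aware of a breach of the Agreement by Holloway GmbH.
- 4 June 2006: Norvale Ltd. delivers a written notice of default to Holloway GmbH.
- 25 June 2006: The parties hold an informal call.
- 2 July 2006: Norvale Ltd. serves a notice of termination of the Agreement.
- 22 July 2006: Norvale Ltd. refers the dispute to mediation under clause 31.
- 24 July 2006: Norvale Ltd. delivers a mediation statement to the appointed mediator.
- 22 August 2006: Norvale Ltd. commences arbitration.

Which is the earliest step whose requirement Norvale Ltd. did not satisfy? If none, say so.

None — every step was satisfied

(1) the permitted window runs from 26 May 2006 + 5 = 31 May 2006 to 26 May 2006 + 15 = 10 June 2006; 4 June 2006 falls inside that range.
(2) permitted from 4 June 2006 + 25 days = 29 June 2006 onward; done 2 July 2006, after the minimum wait.
(3) the permitted window runs from 2 July 2006 + 19 = 21 July 2006 to 2 July 2006 + 39 = 10 August 2006; 22 July 2006 falls inside that range.
(4) due by 22 July 2006 + 7 days = 29 July 2006; 24 July 2006 is within that limit.
(5) permitted from 24 July 2006 + 20 days = 13 August 2006 onward; 22 August 2006 is on or after that date.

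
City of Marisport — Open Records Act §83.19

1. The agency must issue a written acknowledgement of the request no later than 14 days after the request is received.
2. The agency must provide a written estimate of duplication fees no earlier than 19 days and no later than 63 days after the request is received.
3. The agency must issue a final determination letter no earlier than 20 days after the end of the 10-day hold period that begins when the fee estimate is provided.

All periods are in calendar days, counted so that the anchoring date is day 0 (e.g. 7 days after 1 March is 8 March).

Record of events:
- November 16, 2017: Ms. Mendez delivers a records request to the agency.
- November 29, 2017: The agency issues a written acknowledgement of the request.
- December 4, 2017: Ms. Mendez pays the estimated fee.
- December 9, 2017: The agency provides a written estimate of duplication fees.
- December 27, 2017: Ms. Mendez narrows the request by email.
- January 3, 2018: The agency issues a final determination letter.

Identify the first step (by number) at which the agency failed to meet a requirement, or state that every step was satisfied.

Step 3

Step 1: 14 days after November 16, 2017 (when the request is received) is November 30, 2017; November 29, 2017 is within that limit.
Step 2: the window is 19–63 days after November 16, 2017 (when the request is received), so December 5, 2017 through January 18, 2018; done December 9, 2017, which is between those dates.
Step 3: the earliest permitted date is 20 days after December 19, 2017 (end of the 10-day hold period, which began when the fee estimate is provided on December 9, 2017), i.e. January 8, 2018; acted on January 3, 2018, 5 days prematurely.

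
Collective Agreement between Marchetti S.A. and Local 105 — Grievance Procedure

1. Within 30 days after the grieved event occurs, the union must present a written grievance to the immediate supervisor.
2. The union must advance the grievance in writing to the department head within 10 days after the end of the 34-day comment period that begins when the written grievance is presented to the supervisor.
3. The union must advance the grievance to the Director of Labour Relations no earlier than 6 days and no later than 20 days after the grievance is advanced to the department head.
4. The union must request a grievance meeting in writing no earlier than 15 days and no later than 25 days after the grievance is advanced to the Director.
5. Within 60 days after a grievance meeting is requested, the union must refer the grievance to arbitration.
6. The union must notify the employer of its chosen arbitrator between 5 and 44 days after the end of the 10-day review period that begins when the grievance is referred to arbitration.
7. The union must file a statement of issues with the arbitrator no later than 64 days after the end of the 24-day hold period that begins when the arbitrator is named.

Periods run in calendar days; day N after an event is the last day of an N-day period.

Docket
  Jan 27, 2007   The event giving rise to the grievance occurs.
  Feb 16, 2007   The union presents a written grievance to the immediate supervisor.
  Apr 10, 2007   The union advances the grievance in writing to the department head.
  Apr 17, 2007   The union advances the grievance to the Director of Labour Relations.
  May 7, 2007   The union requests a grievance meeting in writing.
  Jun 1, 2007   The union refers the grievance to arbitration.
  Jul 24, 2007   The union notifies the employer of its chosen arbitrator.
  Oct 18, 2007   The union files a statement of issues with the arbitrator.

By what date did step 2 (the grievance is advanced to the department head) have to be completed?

Apr 1, 2007

The written grievance is presented to the supervisor on Feb 16, 2007; the 34-day comment period therefore ends Mar 22, 2007, and step 2 runs from that date. 10 days after Mar 22, 2007 is Apr 1, 2007.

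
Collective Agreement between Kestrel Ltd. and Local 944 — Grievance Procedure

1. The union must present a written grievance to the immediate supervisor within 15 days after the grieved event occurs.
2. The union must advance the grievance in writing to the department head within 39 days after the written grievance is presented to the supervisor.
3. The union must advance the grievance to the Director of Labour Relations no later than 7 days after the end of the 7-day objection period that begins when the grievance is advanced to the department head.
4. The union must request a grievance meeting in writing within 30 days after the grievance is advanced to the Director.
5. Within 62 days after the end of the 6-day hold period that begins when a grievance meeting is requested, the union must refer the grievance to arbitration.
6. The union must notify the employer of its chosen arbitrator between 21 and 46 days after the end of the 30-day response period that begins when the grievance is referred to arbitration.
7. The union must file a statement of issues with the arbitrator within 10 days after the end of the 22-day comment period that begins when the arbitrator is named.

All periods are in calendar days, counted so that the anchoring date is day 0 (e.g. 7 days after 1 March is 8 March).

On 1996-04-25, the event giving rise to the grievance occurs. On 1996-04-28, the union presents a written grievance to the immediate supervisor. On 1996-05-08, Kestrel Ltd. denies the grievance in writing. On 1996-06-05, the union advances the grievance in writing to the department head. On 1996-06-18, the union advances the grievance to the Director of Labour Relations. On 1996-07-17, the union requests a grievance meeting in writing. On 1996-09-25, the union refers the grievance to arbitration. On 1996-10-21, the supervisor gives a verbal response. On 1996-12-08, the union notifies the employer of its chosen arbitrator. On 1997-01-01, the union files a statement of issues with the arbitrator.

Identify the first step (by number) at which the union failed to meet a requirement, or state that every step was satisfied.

Step 5

Step 1: 15 days after 1996-04-25 (when the grieved event occurs) is 1996-05-10; done 1996-04-28 — timely.
Step 2: 39 days after 1996-04-28 (when the written grievance is presented to the supervisor) is 1996-06-06; completed 1996-06-05, before the deadline.
Step 3: 7 days after 1996-06-12 (end of the 7-day objection period, which began when the grievance is advanced to the department head on 1996-06-05) is 1996-06-19; completed 1996-06-18, before the deadline.
Step 4: 30 days after 1996-06-18 (when the grievance is advanced to the Director) is 1996-07-18; 1996-07-17 is within that limit.
Step 5: 62 days after 1996-07-23 (end of the 6-day hold period, which began when a grievance meeting is requested on 1996-07-17) is 1996-09-23; done 1996-09-25 — 2 days late.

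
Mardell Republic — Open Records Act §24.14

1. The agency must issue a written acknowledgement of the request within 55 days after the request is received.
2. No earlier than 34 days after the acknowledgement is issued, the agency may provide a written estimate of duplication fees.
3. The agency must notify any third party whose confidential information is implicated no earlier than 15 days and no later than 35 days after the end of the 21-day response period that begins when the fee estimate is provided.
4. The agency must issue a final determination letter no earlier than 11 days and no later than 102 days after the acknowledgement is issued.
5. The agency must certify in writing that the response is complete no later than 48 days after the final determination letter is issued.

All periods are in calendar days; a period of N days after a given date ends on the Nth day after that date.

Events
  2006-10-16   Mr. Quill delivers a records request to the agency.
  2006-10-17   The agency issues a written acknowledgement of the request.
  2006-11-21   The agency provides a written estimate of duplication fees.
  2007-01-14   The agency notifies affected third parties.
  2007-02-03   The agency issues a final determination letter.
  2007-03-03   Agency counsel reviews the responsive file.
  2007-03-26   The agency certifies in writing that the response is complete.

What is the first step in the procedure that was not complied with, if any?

Step 1 — counting 55 days from 2006-10-16 (when the request is received) gives a deadline of 2006-12-10; completed 2006-10-17, before the deadline.
Step 2 — must wait 34 days from 2006-10-17 (when the acknowledgement is issued), so not before 2006-11-20; 2006-11-21 is on or after that date.
Step 3 — 15 and 35 days from 2006-12-12 (end of the 21-day response period, which began when the fee estimate is provided on 2006-11-21) are 2006-12-27 and 2007-01-16 respectively; 2007-01-14 falls inside that range.
Step 4 — 11 and 102 days from 2006-10-17 (when the acknowledgement is issued) are 2006-10-28 and 2007-01-27 respectively; done 2007-02-03 — 7 days after the window closed.

Step 4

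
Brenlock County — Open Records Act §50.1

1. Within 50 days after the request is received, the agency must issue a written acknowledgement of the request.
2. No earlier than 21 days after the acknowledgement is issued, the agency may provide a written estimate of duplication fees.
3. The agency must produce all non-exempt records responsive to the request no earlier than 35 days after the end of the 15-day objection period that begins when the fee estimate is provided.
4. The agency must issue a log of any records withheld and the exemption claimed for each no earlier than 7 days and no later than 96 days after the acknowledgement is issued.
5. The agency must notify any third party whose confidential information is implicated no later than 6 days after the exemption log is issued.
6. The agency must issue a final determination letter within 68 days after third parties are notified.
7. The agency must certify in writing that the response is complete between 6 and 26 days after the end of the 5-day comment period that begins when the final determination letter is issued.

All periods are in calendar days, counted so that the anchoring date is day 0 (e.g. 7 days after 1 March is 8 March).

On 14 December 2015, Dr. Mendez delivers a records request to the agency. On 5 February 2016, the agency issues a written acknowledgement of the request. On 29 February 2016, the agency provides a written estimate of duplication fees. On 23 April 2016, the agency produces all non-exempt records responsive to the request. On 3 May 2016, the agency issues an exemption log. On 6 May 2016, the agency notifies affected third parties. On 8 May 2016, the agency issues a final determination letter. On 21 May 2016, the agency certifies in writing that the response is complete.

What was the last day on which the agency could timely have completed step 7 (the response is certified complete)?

The final determination letter is issued on 8 May 2016; the 5-day comment period therefore ends 13 May 2016, and step 7 runs from that date. The window is 6–26 days after 13 May 2016; it closes on 8 June 2016.

8 June 2016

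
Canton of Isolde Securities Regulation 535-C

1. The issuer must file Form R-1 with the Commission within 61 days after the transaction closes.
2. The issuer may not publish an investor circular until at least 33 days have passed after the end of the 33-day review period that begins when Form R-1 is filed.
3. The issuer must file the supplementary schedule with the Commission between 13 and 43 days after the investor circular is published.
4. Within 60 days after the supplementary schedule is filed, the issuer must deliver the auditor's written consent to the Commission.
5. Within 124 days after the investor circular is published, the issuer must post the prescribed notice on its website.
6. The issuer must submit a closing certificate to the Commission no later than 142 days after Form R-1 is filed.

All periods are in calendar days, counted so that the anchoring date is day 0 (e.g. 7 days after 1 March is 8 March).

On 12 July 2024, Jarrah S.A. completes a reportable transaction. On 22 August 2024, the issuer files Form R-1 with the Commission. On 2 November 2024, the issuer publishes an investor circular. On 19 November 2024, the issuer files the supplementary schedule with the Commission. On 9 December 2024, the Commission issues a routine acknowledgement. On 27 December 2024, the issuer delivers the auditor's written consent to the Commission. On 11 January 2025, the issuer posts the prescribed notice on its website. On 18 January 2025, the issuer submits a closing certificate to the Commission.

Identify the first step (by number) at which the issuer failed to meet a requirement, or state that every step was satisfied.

Step 1 — counting 61 days from 12 July 2024 (when the transaction closes) gives a deadline of 11 September 2024; 22 August 2024 is within that limit.
Step 2 — must wait 33 days from 24 September 2024 (end of the 33-day review period, which began when Form R-1 is filed on 22 August 2024), so not before 27 October 2024; done 2 November 2024, after the minimum wait.
Step 3 — 13 and 43 days from 2 November 2024 (when the investor circular is published) are 15 November 2024 and 15 December 2024 respectively; done 19 November 2024, which is between those dates.
Step 4 — counting 60 days from 19 November 2024 (when the supplementary schedule is filed) gives a deadline of 18 January 2025; completed 27 December 2024, before the deadline.
Step 5 — counting 124 days from 2 November 2024 (when the investor circular is published) gives a deadline of 6 March 2025; 11 January 2025 is within that limit.
Step 6 — counting 142 days from 22 August 2024 (when Form R-1 is filed) gives a deadline of 11 January 2025; 18 January 2025 misses that deadline by 7 days.

Step 6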